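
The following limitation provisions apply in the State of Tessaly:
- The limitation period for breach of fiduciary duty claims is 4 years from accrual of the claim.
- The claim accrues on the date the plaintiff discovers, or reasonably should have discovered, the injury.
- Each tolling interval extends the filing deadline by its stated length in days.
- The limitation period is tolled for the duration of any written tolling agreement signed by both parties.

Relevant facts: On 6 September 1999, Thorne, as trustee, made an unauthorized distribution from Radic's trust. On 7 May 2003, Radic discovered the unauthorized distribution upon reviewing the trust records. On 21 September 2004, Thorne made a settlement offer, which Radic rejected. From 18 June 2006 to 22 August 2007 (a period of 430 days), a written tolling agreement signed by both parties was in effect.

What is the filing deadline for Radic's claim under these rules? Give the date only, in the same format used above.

10 July 2008

Under the discovery rule, the claim accrued on 7 May 2003, when Radic discovered the injury — not on the 6 September 1999 date of the underlying act.
The untolled deadline — 4 years after 7 May 2003 — is 7 May 2007.
The written tolling agreement from 18 June 2006 to 22 August 2007 tolled the period for 430 days, extending the deadline to 10 July 2008.
The other events in the timeline have no effect on the limitation period under the stated rules.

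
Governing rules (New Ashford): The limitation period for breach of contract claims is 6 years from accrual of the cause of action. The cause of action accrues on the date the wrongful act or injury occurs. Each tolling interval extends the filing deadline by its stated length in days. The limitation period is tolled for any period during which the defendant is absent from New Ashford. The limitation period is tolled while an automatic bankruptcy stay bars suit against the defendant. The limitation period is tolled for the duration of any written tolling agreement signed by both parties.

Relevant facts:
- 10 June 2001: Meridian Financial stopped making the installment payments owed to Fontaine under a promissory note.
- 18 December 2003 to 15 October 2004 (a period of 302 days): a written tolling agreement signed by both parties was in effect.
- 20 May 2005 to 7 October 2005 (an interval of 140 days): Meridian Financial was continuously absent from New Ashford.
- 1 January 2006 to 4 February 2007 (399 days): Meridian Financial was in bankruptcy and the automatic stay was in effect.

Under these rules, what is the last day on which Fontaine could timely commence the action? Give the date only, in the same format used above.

28 September 2009

The claim accrued on 10 June 2001, when the wrongful act occurred.
6 years from 10 June 2001 is 10 June 2007.
Because the written tolling agreement ran from 18 December 2003 to 15 October 2004, the deadline is extended by 302 days to 7 April 2008.
The defendant's absence from the jurisdiction from 20 May 2005 to 7 October 2005 tolled the period for 140 days, extending the deadline to 25 August 2008.
The automatic bankruptcy stay from 1 January 2006 to 4 February 2007 tolled the period for 399 days, extending the deadline to 28 September 2009.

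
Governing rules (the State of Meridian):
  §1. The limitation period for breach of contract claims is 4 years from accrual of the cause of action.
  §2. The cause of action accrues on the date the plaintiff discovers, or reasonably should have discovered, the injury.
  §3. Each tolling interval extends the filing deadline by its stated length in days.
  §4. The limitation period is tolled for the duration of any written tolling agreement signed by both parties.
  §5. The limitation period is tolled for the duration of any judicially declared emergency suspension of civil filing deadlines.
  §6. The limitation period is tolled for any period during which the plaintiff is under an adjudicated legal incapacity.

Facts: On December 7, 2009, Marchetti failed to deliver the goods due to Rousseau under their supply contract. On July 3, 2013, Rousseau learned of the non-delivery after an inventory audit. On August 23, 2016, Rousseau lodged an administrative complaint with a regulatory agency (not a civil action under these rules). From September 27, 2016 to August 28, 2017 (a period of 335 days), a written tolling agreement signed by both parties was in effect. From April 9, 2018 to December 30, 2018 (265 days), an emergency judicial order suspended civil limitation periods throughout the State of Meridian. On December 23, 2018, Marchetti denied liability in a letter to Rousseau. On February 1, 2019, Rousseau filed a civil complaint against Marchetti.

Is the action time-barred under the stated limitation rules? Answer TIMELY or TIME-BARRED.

TIMELY

Under the discovery rule, the claim accrued on July 3, 2013, when Rousseau discovered the injury — not on the December 7, 2009 date of the underlying act.
Adding the 4 years base period to July 3, 2013 gives a deadline of July 3, 2017, before any tolling.
Because the written tolling agreement ran from September 27, 2016 to August 28, 2017, the deadline is extended by 335 days to June 3, 2018.
Because the emergency suspension of filing deadlines ran from April 9, 2018 to December 30, 2018, the deadline is extended by 265 days to February 23, 2019.
The other events in the timeline have no effect on the limitation period under the stated rules.
The February 1, 2019 filing precedes the February 23, 2019 deadline; the claim is timely.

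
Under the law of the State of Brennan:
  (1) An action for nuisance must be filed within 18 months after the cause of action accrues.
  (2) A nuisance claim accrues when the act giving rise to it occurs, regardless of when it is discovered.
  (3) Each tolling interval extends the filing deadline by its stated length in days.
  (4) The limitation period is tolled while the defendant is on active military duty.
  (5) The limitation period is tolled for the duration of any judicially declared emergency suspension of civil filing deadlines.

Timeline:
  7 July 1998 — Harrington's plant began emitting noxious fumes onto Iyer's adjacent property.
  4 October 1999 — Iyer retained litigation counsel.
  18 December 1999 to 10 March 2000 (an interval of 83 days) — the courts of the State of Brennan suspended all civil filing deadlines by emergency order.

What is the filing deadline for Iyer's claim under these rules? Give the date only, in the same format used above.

30 March 2000

The claim accrued on 7 July 1998, when the wrongful act occurred.
Adding the 18 months base period to 7 July 1998 gives a deadline of 7 January 2000, before any tolling.
The period was tolled for 83 days by the emergency suspension of filing deadlines (18 December 1999 to 10 March 2000), pushing the deadline to 30 March 2000.
Nothing else in the chronology tolls or restarts the period.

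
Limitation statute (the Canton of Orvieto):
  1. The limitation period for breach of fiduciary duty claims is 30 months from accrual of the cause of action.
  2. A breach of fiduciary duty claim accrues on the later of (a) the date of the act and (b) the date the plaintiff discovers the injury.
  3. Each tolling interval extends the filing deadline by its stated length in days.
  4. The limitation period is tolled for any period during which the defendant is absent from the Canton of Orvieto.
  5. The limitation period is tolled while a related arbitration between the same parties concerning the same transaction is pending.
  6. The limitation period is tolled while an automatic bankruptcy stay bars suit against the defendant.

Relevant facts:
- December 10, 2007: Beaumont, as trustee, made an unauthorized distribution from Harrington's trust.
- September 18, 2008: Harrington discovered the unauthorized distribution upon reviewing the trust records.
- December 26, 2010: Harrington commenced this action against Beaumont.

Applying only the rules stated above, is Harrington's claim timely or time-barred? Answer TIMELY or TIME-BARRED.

TIMELY

Because discovery on September 18, 2008 post-dates the December 10, 2007 act, accrual under the later-of rule falls on September 18, 2008.
The untolled deadline — 30 months after September 18, 2008 — is March 18, 2011.
Filing on December 26, 2010 beat the March 18, 2011 deadline — the action is timely.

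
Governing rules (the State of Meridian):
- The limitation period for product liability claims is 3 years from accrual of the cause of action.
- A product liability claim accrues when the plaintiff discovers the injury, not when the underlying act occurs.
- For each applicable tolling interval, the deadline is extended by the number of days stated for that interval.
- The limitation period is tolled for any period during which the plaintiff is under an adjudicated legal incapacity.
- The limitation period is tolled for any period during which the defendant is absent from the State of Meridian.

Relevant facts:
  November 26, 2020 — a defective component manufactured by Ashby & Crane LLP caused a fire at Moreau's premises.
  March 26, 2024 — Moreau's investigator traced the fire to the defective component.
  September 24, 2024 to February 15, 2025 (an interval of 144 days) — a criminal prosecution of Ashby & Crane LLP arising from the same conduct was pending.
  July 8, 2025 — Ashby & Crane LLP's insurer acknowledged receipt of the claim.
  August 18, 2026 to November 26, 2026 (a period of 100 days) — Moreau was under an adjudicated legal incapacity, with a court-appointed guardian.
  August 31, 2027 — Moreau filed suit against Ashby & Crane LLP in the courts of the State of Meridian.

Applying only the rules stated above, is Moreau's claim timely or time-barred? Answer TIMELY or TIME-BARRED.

The claim did not accrue until Moreau discovered the injury on March 26, 2024; the November 26, 2020 act date does not start the clock under the stated rule.
The untolled deadline — 3 years after March 26, 2024 — is March 26, 2027.
The period was tolled for 100 days by the plaintiff's legal incapacity (August 18, 2026 to November 26, 2026), pushing the deadline to July 4, 2027.
Although a criminal prosecution ran from September 24, 2024 to February 15, 2025, the stated rules do not make that a tolling event, so it is disregarded.
None of the other events listed affects the running of the period under the stated rules.
Moreau filed on August 31, 2027, after the July 4, 2027 deadline, so the action is time-barred.

TIME-BARRED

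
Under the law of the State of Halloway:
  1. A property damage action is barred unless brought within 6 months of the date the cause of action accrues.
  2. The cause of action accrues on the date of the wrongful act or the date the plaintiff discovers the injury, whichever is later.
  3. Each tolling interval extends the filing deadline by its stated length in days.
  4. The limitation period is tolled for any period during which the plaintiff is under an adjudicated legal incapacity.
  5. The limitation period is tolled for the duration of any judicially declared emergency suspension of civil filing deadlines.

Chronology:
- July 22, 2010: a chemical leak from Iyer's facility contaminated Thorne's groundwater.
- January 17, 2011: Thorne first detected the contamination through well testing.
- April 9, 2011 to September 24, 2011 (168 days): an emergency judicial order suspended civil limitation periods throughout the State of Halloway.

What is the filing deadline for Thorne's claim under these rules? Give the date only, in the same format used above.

Because discovery on January 17, 2011 post-dates the July 22, 2010 act, accrual under the later-of rule falls on January 17, 2011.
6 months from January 17, 2011 is July 17, 2011.
The period was tolled for 168 days by the emergency suspension of filing deadlines (April 9, 2011 to September 24, 2011), pushing the deadline to January 1, 2012.

January 1, 2012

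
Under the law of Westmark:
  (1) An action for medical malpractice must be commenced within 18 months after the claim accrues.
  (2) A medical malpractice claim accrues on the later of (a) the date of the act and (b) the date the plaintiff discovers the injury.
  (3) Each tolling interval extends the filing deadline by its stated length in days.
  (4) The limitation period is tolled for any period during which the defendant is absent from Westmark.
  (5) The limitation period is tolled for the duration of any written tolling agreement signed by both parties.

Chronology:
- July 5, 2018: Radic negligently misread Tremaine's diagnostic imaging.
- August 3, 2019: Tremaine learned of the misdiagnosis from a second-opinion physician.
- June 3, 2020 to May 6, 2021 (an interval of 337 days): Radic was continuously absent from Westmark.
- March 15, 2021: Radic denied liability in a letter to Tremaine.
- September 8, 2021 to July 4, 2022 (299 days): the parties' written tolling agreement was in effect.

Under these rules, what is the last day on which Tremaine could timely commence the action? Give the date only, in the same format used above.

November 1, 2022

Taking the later of the act (July 5, 2018) and discovery (August 3, 2019), the claim accrued on August 3, 2019.
18 months from August 3, 2019 is February 3, 2021.
The defendant's absence from the jurisdiction from June 3, 2020 to May 6, 2021 tolled the period for 337 days, extending the deadline to January 6, 2022.
The written tolling agreement from September 8, 2021 to July 4, 2022 tolled the period for 299 days, extending the deadline to November 1, 2022.
Nothing else in the chronology tolls or restarts the period.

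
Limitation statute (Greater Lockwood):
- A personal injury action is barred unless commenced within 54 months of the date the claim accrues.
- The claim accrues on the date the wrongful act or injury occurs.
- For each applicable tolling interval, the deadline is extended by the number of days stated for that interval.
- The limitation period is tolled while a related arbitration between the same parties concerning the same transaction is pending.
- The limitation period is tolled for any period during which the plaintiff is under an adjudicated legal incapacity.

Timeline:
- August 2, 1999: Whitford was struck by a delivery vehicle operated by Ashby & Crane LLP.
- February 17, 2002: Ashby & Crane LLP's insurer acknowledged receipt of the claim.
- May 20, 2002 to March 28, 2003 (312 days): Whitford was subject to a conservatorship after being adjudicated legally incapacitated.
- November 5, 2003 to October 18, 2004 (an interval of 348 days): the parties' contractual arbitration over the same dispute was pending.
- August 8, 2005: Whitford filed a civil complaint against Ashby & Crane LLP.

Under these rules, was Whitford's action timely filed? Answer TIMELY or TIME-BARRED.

The claim accrued on August 2, 1999, when the wrongful act occurred.
The untolled deadline — 54 months after August 2, 1999 — is February 2, 2004.
Because the plaintiff's legal incapacity ran from May 20, 2002 to March 28, 2003, the deadline is extended by 312 days to December 10, 2004.
The pending related arbitration from November 5, 2003 to October 18, 2004 tolled the period for 348 days, extending the deadline to November 23, 2005.
The other events in the timeline have no effect on the limitation period under the stated rules.
Whitford filed on August 8, 2005, before the November 23, 2005 deadline, so the action is timely.

TIMELY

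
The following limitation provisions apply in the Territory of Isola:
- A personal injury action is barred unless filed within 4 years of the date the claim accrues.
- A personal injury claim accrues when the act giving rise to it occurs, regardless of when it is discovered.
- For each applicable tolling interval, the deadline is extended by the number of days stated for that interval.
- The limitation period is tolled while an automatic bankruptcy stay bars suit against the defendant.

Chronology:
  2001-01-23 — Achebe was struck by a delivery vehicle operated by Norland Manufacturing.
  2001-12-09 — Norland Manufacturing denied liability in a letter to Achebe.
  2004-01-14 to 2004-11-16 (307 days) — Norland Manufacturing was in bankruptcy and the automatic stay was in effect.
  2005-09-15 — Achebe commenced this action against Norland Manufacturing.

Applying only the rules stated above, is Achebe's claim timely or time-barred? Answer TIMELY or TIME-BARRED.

TIMELY

The limitation period began to run on 2001-01-23.
The untolled deadline — 4 years after 2001-01-23 — is 2005-01-23.
The period was tolled for 307 days by the automatic bankruptcy stay (2004-01-14 to 2004-11-16), pushing the deadline to 2005-11-26.
None of the other events listed affects the running of the period under the stated rules.
Achebe filed on 2005-09-15, before the 2005-11-26 deadline, so the action is timely.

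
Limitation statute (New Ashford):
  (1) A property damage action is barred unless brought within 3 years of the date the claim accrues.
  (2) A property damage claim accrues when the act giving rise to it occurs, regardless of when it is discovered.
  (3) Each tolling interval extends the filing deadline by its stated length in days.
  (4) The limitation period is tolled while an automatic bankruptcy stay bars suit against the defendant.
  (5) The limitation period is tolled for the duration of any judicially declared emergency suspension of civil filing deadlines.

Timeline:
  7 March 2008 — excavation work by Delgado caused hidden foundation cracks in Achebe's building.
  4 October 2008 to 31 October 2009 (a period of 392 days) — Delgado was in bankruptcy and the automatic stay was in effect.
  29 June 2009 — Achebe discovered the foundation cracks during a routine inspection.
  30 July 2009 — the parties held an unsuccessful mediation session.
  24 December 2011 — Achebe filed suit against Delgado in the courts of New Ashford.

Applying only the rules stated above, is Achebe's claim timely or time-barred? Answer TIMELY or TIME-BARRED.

Accrual is governed by the date of the act, so the period began to run on 7 March 2008; the later discovery on 29 June 2009 is irrelevant under the stated rule.
Adding the 3 years base period to 7 March 2008 gives a deadline of 7 March 2011, before any tolling.
The automatic bankruptcy stay from 4 October 2008 to 31 October 2009 tolled the period for 392 days, extending the deadline to 2 April 2012.
The other events in the timeline have no effect on the limitation period under the stated rules.
Achebe filed on 24 December 2011, before the 2 April 2012 deadline, so the action is timely.

TIMELY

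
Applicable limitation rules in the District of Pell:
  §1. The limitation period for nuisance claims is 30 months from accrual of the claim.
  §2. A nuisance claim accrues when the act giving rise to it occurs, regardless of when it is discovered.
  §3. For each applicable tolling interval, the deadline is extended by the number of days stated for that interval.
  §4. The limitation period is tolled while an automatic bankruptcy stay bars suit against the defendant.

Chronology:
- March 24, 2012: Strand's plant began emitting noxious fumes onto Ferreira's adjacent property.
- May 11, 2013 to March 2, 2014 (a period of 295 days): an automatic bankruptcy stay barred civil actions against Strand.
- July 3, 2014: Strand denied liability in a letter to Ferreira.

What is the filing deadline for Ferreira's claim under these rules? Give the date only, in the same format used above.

July 16, 2015

The claim accrued on March 24, 2012, when the wrongful act occurred.
30 months from March 24, 2012 is September 24, 2014.
The automatic bankruptcy stay from May 11, 2013 to March 2, 2014 tolled the period for 295 days, extending the deadline to July 16, 2015.
The other events in the timeline have no effect on the limitation period under the stated rules.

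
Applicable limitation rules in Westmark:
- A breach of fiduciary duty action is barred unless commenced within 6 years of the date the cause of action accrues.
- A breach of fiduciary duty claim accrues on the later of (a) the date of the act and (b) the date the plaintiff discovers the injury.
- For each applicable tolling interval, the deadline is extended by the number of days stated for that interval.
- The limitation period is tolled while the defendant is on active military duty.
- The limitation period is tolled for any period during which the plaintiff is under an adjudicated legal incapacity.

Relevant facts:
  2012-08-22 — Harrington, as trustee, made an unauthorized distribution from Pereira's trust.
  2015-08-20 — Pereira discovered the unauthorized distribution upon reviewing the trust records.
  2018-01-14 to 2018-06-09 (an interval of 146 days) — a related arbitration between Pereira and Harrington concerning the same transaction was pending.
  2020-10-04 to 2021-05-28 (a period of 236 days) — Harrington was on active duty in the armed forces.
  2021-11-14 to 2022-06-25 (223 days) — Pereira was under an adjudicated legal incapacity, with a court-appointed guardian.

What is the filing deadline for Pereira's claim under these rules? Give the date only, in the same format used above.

Taking the later of the act (2012-08-22) and discovery (2015-08-20), the claim accrued on 2015-08-20.
The untolled deadline — 6 years after 2015-08-20 — is 2021-08-20.
Because the defendant's active military service ran from 2020-10-04 to 2021-05-28, the deadline is extended by 236 days to 2022-04-13.
Because the plaintiff's legal incapacity ran from 2021-11-14 to 2022-06-25, the deadline is extended by 223 days to 2022-11-22.
The pending related arbitration from 2018-01-14 to 2018-06-09 does not toll the period, because no stated rule makes a pending arbitration a tolling event.

2022-11-22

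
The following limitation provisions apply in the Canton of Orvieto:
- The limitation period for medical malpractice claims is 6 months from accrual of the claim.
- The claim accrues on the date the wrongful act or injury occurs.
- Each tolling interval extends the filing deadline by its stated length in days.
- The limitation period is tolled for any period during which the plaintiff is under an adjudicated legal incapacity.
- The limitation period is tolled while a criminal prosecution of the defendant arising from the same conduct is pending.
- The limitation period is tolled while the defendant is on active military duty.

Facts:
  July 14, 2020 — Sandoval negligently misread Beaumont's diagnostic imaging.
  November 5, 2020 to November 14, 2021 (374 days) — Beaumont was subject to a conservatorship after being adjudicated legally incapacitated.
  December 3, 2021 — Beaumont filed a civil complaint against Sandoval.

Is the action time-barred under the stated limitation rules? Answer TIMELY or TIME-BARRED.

TIMELY

The claim accrued on July 14, 2020, when the wrongful act occurred.
6 months from July 14, 2020 is January 14, 2021.
The period was tolled for 374 days by the plaintiff's legal incapacity (November 5, 2020 to November 14, 2021), pushing the deadline to January 23, 2022.
Filing on December 3, 2021 beat the January 23, 2022 deadline — the action is timely.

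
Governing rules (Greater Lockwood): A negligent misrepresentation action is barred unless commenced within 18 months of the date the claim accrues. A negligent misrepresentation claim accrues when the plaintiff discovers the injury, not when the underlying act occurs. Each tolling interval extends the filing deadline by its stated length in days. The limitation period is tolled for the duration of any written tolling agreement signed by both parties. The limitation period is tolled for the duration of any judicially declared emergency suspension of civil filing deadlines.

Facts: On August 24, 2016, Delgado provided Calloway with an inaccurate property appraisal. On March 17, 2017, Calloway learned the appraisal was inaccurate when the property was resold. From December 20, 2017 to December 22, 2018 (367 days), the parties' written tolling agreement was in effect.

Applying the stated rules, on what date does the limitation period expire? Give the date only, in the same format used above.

September 19, 2019

Accrual is tied to discovery, so the period began on March 17, 2017 rather than on August 24, 2016 when the act occurred.
The untolled deadline — 18 months after March 17, 2017 — is September 17, 2018.
Because the written tolling agreement ran from December 20, 2017 to December 22, 2018, the deadline is extended by 367 days to September 19, 2019.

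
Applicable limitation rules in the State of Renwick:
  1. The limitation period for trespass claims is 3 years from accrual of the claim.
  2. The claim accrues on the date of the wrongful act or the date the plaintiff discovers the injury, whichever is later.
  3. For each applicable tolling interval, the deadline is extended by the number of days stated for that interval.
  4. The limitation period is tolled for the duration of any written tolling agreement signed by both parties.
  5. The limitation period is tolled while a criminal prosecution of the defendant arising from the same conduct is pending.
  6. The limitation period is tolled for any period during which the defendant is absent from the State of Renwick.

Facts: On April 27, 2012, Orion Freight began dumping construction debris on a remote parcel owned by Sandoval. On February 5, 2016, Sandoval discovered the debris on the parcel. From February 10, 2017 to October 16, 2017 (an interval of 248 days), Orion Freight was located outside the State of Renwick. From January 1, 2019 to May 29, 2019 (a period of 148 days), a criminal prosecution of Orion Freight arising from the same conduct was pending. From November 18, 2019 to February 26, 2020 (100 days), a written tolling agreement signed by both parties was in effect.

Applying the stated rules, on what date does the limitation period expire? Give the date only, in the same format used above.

Taking the later of the act (April 27, 2012) and discovery (February 5, 2016), the claim accrued on February 5, 2016.
The untolled deadline — 3 years after February 5, 2016 — is February 5, 2019.
The period was tolled for 248 days by the defendant's absence from the jurisdiction (February 10, 2017 to October 16, 2017), pushing the deadline to October 11, 2019.
The period was tolled for 148 days by the pending criminal prosecution (January 1, 2019 to May 29, 2019), pushing the deadline to March 7, 2020.
The period was tolled for 100 days by the written tolling agreement (November 18, 2019 to February 26, 2020), pushing the deadline to June 15, 2020.

June 15, 2020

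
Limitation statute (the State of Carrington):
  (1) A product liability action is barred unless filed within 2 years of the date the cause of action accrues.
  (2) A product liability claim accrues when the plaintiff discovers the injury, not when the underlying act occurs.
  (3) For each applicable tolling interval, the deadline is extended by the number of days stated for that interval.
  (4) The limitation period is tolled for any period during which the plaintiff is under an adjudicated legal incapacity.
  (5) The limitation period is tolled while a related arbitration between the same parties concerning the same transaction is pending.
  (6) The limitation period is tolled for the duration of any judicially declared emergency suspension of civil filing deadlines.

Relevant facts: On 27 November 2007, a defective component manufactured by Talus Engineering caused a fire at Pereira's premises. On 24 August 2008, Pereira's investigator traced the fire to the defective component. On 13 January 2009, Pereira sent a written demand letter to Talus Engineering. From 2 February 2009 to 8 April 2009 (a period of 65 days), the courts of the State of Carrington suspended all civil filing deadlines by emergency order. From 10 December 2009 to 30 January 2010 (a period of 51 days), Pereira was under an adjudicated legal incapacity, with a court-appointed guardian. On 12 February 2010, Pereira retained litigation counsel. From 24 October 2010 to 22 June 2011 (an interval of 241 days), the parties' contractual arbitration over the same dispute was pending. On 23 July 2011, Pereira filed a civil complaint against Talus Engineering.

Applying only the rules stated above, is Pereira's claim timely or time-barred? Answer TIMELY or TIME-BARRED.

Under the discovery rule, the claim accrued on 24 August 2008, when Pereira discovered the injury — not on the 27 November 2007 date of the underlying act.
Adding the 2 years base period to 24 August 2008 gives a deadline of 24 August 2010, before any tolling.
The emergency suspension of filing deadlines from 2 February 2009 to 8 April 2009 tolled the period for 65 days, extending the deadline to 28 October 2010.
The period was tolled for 51 days by the plaintiff's legal incapacity (10 December 2009 to 30 January 2010), pushing the deadline to 18 December 2010.
The period was tolled for 241 days by the pending related arbitration (24 October 2010 to 22 June 2011), pushing the deadline to 16 August 2011.
The other events in the timeline have no effect on the limitation period under the stated rules.
Filing on 23 July 2011 beat the 16 August 2011 deadline — the action is timely.

TIMELY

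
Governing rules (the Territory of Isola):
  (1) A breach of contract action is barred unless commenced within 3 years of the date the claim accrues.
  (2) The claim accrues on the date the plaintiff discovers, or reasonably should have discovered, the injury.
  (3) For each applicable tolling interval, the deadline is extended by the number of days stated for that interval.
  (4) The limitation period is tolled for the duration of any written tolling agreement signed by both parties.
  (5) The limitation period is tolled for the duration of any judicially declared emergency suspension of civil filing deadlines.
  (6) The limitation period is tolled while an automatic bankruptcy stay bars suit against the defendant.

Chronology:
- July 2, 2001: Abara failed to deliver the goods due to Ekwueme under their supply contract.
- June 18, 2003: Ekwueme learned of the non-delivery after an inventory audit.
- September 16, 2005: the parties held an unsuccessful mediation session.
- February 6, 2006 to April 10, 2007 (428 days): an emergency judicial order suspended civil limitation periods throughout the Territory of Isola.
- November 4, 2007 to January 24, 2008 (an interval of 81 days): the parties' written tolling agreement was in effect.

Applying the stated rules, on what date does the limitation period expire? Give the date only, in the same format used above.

August 20, 2007

The claim did not accrue until Ekwueme discovered the injury on June 18, 2003; the July 2, 2001 act date does not start the clock under the stated rule.
Adding the 3 years base period to June 18, 2003 gives a deadline of June 18, 2006, before any tolling.
Because the emergency suspension of filing deadlines ran from February 6, 2006 to April 10, 2007, the deadline is extended by 428 days to August 20, 2007.
By the time the written tolling agreement began on November 4, 2007, the limitation period had already expired on August 20, 2007; that interval cannot revive it.
The other events in the timeline have no effect on the limitation period under the stated rules.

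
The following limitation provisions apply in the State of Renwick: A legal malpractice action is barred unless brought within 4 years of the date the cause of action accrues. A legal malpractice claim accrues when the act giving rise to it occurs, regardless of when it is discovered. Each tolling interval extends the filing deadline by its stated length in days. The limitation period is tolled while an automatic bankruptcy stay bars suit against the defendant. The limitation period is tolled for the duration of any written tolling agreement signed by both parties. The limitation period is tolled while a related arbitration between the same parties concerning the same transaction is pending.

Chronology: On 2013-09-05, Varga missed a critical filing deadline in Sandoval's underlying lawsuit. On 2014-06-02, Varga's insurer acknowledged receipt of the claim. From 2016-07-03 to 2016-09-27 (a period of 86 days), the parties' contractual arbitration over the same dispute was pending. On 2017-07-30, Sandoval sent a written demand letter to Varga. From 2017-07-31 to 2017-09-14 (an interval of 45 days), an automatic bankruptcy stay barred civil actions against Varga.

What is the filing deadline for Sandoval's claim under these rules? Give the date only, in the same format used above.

2018-01-14

The limitation period began to run on 2013-09-05.
Adding the 4 years base period to 2013-09-05 gives a deadline of 2017-09-05, before any tolling.
The period was tolled for 86 days by the pending related arbitration (2016-07-03 to 2016-09-27), pushing the deadline to 2017-11-30.
The period was tolled for 45 days by the automatic bankruptcy stay (2017-07-31 to 2017-09-14), pushing the deadline to 2018-01-14.
The other events in the timeline have no effect on the limitation period under the stated rules.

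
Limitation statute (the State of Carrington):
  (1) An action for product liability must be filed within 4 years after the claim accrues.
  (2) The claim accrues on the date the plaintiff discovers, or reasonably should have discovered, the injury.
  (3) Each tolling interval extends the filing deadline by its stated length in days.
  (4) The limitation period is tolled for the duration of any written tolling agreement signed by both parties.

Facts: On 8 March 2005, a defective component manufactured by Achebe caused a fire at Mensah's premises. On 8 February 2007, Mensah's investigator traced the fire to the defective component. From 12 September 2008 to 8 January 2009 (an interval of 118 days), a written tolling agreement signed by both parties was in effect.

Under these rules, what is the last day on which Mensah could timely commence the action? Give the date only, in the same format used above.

The claim did not accrue until Mensah discovered the injury on 8 February 2007; the 8 March 2005 act date does not start the clock under the stated rule.
4 years from 8 February 2007 is 8 February 2011.
The written tolling agreement from 12 September 2008 to 8 January 2009 tolled the period for 118 days, extending the deadline to 6 June 2011.

6 June 2011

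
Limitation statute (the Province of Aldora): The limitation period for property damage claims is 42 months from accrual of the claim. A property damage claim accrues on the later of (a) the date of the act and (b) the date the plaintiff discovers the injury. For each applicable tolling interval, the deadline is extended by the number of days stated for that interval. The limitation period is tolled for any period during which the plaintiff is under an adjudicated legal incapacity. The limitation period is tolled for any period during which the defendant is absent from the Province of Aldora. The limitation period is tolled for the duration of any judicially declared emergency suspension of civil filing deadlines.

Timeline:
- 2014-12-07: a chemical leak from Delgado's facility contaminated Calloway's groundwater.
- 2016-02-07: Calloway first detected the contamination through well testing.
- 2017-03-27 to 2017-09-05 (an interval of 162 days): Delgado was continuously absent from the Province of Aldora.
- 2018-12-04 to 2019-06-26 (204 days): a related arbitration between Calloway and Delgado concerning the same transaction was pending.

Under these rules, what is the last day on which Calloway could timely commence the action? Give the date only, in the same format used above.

The claim accrued on 2016-02-07 — the later of the 2014-12-07 act and the 2016-02-07 discovery.
Adding the 42 months base period to 2016-02-07 gives a deadline of 2019-08-07, before any tolling.
Because the defendant's absence from the jurisdiction ran from 2017-03-27 to 2017-09-05, the deadline is extended by 162 days to 2020-01-16.
No stated provision tolls the period for a pending arbitration, so the interval from 2018-12-04 to 2019-06-26 has no effect on the deadline.

2020-01-16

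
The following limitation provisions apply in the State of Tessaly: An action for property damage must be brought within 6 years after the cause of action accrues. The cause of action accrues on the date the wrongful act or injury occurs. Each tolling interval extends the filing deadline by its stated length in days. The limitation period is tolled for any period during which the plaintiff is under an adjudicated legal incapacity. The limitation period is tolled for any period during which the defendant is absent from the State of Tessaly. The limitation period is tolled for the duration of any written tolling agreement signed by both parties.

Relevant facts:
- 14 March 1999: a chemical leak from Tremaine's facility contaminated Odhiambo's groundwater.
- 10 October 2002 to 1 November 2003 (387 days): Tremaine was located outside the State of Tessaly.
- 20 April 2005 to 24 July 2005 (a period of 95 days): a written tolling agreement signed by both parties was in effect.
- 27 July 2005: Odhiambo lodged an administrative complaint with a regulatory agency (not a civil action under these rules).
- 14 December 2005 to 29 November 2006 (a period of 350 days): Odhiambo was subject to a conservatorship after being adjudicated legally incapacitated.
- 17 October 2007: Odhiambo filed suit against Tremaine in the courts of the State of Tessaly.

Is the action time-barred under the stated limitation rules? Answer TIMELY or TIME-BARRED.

The limitation period began to run on 14 March 1999.
6 years from 14 March 1999 is 14 March 2005.
Because the defendant's absence from the jurisdiction ran from 10 October 2002 to 1 November 2003, the deadline is extended by 387 days to 5 April 2006.
The period was tolled for 95 days by the written tolling agreement (20 April 2005 to 24 July 2005), pushing the deadline to 9 July 2006.
The period was tolled for 350 days by the plaintiff's legal incapacity (14 December 2005 to 29 November 2006), pushing the deadline to 24 June 2007.
The other events in the timeline have no effect on the limitation period under the stated rules.
The 17 October 2007 filing falls after the 24 June 2007 deadline; the claim is time-barred.

TIME-BARRED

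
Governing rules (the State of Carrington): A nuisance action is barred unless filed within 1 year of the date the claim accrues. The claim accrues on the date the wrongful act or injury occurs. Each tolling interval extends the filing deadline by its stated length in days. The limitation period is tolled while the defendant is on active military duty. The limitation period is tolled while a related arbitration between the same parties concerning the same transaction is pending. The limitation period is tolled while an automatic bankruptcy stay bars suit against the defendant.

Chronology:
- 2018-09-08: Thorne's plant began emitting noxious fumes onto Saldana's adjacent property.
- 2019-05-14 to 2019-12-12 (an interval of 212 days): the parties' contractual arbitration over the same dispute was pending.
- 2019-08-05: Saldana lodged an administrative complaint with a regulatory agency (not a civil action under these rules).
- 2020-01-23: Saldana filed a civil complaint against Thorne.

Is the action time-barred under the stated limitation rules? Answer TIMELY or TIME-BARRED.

The claim accrued on 2018-09-08, the date of the act.
The untolled deadline — 1 year after 2018-09-08 — is 2019-09-08.
The period was tolled for 212 days by the pending related arbitration (2019-05-14 to 2019-12-12), pushing the deadline to 2020-04-07.
The other events in the timeline have no effect on the limitation period under the stated rules.
Saldana filed on 2020-01-23, before the 2020-04-07 deadline, so the action is timely.

TIMELY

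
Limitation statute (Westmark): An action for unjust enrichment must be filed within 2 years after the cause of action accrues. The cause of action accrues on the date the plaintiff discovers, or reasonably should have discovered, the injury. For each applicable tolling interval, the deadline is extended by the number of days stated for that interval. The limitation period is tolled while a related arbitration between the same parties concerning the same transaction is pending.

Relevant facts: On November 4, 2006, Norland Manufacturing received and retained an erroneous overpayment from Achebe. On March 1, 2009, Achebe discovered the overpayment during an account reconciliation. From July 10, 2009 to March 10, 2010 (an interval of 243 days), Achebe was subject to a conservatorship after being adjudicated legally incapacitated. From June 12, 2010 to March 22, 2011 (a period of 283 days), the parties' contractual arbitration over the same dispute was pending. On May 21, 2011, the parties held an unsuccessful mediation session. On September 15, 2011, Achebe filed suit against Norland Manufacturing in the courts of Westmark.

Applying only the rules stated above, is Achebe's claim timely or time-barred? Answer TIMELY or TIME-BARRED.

TIMELY

Accrual is tied to discovery, so the period began on March 1, 2009 rather than on November 4, 2006 when the act occurred.
The untolled deadline — 2 years after March 1, 2009 — is March 1, 2011.
The pending related arbitration from June 12, 2010 to March 22, 2011 tolled the period for 283 days, extending the deadline to December 9, 2011.
No stated provision tolls the period for the plaintiff's incapacity, so the interval from July 10, 2009 to March 10, 2010 has no effect on the deadline.
None of the other events listed affects the running of the period under the stated rules.
Filing on September 15, 2011 beat the December 9, 2011 deadline — the action is timely.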